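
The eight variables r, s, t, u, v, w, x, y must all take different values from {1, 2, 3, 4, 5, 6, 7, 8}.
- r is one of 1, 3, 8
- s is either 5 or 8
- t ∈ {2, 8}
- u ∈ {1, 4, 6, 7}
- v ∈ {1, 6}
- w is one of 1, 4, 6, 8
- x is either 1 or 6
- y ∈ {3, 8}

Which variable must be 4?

Among the 8 variables, 2 fits only t (and all 8 values in {1, 2, 3, 4, 5, 6, 7, 8} must be used), so t = 2.
Among the 7 still-open variables, 5 fits only s (and all 7 values in {1, 3, 4, 5, 6, 7, 8} must be used), so s = 5.
Among the 6 still-open variables, 7 fits only u (and all 6 values in {1, 3, 4, 6, 7, 8} must be used), so u = 7.
The 5 still-open variables draw from only 5 values {1, 3, 4, 6, 8}, so each is used; only w can be 4, hence w = 4.

w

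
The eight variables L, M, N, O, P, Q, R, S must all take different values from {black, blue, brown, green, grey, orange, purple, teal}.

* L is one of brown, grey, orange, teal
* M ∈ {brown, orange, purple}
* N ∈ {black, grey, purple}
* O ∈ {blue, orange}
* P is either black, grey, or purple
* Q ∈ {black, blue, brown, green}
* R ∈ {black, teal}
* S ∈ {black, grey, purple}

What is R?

The 8 variables together cover exactly {black, blue, brown, green, grey, orange, purple, teal} — 8 values for 8 variables — and green appears only in Q's list, so Q = green.
The 7 still-open variables together cover exactly {black, blue, brown, grey, orange, purple, teal} — 7 values for 7 variables — and blue appears only in O's list, so O = blue.
N, P, S between them cover only {black, grey, purple} — a naked triple. Remove those values from L, M, R.
So R = teal.

teal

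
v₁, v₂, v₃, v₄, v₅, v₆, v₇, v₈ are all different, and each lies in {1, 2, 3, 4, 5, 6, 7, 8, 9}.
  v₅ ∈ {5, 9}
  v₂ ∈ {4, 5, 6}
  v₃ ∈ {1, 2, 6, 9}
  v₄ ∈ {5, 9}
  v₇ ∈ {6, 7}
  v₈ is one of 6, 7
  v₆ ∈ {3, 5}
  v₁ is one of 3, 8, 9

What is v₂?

v₄ and v₅ between them cover only {5, 9} — a naked pair. Remove those values from v₁, v₂, v₃, v₆.
v₆'s domain is down to {3}, so v₆ = 3. So v₁ can't be 3.
v₁ must be 8 (only option left).
v₇ and v₈ share exactly the 2 values {6, 7}; by pigeonhole those values go to them, so strike 6, 7 from v₂, v₃.
So v₂ = 4.

4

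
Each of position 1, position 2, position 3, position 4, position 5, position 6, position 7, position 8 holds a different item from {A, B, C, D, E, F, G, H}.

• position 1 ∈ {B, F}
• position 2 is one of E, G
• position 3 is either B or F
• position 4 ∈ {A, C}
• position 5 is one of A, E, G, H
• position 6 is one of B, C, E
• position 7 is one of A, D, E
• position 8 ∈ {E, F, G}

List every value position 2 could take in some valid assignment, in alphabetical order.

E, G

The 8 variables draw from only 8 values {A, B, C, D, E, F, G, H}, so each is used; only position 7 can be D, hence position 7 = D.
The 7 still-open variables draw from only 7 values {A, B, C, E, F, G, H}, so each is used; only position 5 can be H, hence position 5 = H.
The 6 still-open variables together cover exactly {A, B, C, E, F, G} — 6 values for 6 variables — and A appears only in position 4's list, so position 4 = A.
The 5 still-open variables draw from only 5 values {B, C, E, F, G}, so each is used; only position 6 can be C, hence position 6 = C.
position 1 and position 3 between them cover only {B, F} — a naked pair. Remove those values from position 8.
No further eliminations apply; position 2 can still be any of E, G.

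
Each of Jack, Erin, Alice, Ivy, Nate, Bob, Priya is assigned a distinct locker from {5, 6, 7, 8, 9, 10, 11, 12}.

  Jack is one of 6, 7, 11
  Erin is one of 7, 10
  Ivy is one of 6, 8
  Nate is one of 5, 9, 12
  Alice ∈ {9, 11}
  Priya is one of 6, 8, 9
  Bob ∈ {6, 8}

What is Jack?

The 2 variables Ivy and Bob are confined to {6, 8}, which locks those values in; drop them from Jack, Priya.
That leaves Priya = 9. Eliminate 9 elsewhere: Alice, Nate.
That leaves Alice = 11. Remove 11 from Jack.
So Jack = 7.

7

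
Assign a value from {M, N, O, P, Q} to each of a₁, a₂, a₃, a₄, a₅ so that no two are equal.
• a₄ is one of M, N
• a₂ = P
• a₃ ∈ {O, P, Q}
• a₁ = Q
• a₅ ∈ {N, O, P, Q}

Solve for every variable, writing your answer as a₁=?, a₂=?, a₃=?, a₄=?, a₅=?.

a₁'s domain is down to {Q}, so a₁ = Q. So a₃, a₅ can't be Q.
That leaves a₂ = P. Strike P from a₃, a₅.
That leaves a₃ = O. Strike O from a₅.
That leaves a₅ = N. Remove N from a₄.
a₄ has just one choice, so a₄ = M.

a₁=Q, a₂=P, a₃=O, a₄=M, a₅=N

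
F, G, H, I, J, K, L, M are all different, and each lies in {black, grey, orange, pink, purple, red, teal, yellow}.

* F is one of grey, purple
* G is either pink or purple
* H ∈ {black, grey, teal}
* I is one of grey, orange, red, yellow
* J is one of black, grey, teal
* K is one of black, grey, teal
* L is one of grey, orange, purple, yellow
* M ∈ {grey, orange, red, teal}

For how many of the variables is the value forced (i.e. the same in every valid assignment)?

2

The 8 variables together cover exactly {black, grey, orange, pink, purple, red, teal, yellow} — 8 values for 8 variables — and pink appears only in G's list, so G = pink.
The 3 variables H, J, K are confined to {black, grey, teal}, which locks those values in; drop them from F, I, L, M.
F has just one choice, so F = purple. Strike purple from L.
Determined: F=purple, G=pink. The other variables each still have more than one consistent value. That makes 2.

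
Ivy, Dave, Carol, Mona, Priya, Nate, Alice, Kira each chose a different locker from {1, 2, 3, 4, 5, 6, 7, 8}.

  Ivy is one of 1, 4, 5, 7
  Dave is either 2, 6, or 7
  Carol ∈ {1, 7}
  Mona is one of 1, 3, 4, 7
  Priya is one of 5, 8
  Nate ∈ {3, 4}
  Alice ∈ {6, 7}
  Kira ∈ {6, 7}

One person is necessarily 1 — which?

Among the 8 variables, 2 fits only Dave (and all 8 values in {1, 2, 3, 4, 5, 6, 7, 8} must be used), so Dave = 2.
The 7 still-open variables draw from only 7 values {1, 3, 4, 5, 6, 7, 8}, so each is used; only Priya can be 8, hence Priya = 8.
The 6 still-open variables together cover exactly {1, 3, 4, 5, 6, 7} — 6 values for 6 variables — and 5 appears only in Ivy's list, so Ivy = 5.
The 2 variables Alice and Kira are confined to {6, 7}, which locks those values in; drop them from Carol, Mona.
So 1 goes to Carol.

Carol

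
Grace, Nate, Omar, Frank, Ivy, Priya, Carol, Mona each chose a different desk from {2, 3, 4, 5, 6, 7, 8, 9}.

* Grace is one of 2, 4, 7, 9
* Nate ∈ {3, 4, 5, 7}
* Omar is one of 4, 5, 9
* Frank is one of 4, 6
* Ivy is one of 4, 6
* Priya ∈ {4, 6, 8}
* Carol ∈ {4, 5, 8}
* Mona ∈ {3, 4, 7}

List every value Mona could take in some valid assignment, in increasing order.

3, 7

The 8 variables draw from only 8 values {2, 3, 4, 5, 6, 7, 8, 9}, so each is used; only Grace can be 2, hence Grace = 2.
The 7 still-open variables draw from only 7 values {3, 4, 5, 6, 7, 8, 9}, so each is used; only Omar can be 9, hence Omar = 9.
The 2 variables Frank and Ivy are confined to {4, 6}, which locks those values in; drop them from Nate, Priya, Carol, Mona.
Priya must be 8 (only option left). So Carol can't be 8.
Carol has just one choice, so Carol = 5. So Nate can't be 5.
No further eliminations apply; Mona can still be any of 3, 7.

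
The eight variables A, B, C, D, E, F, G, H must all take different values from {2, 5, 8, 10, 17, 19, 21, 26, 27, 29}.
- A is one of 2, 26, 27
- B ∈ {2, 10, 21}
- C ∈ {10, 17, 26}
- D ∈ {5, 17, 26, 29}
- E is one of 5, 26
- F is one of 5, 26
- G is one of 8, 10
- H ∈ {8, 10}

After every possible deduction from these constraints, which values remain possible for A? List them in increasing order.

E and F between them cover only {5, 26} — a naked pair. Remove those values from A, C, D.
The 2 variables G and H are confined to {8, 10}, which locks those values in; drop them from B, C.
C's domain is down to {17}, so C = 17. Eliminate 17 elsewhere: D.
D has just one choice, so D = 29.
No further eliminations apply; A can still be any of 2, 27.

2, 27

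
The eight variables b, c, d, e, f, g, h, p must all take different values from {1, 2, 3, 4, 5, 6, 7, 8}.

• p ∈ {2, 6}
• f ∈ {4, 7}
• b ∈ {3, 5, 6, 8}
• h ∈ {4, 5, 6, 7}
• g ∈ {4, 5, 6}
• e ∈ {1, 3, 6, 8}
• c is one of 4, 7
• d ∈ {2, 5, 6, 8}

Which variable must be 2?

The 8 variables draw from only 8 values {1, 2, 3, 4, 5, 6, 7, 8}, so each is used; only e can be 1, hence e = 1.
Among the 7 still-open variables, 3 fits only b (and all 7 values in {2, 3, 4, 5, 6, 7, 8} must be used), so b = 3.
The 6 still-open variables together cover exactly {2, 4, 5, 6, 7, 8} — 6 values for 6 variables — and 8 appears only in d's list, so d = 8.
Among the 5 still-open variables, 2 fits only p (and all 5 values in {2, 4, 5, 6, 7} must be used), so p = 2.

p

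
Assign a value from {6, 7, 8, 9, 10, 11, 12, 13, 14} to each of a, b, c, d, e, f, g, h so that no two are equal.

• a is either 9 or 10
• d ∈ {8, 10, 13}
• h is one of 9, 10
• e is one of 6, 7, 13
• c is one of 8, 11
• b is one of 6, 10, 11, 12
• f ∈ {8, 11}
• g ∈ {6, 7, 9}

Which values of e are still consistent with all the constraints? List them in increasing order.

Among the 8 variables, 12 fits only b (and all 8 values in {6, 7, 8, 9, 10, 11, 12, 13} must be used), so b = 12.
a and h between them cover only {9, 10} — a naked pair. Remove those values from d, g.
c and f between them cover only {8, 11} — a naked pair. Remove those values from d.
d has just one choice, so d = 13. Remove 13 from e.
No further eliminations apply; e can still be any of 6, 7.

6, 7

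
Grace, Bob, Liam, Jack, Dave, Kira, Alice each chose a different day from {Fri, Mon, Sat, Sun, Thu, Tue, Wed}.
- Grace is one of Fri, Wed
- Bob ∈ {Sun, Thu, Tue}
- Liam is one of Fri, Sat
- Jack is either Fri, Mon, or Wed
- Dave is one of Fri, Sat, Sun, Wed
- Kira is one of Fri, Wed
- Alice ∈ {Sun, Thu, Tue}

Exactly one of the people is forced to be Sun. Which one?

Dave

The 7 variables together cover exactly {Fri, Mon, Sat, Sun, Thu, Tue, Wed} — 7 values for 7 variables — and Mon appears only in Jack's list, so Jack = Mon.
The 2 variables Grace and Kira are confined to {Fri, Wed}, which locks those values in; drop them from Liam, Dave.
Liam must be Sat (only option left). Strike Sat from Dave.
So Sun goes to Dave.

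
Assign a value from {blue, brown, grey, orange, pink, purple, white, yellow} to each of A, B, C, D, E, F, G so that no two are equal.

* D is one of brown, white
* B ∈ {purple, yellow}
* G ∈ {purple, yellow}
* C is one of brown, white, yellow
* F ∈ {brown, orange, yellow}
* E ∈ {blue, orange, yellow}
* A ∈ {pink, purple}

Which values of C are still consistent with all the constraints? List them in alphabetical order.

brown, white

The 7 variables together cover exactly {blue, brown, orange, pink, purple, white, yellow} — 7 values for 7 variables — and blue appears only in E's list, so E = blue.
Among the 6 still-open variables, orange fits only F (and all 6 values in {brown, orange, pink, purple, white, yellow} must be used), so F = orange.
The 5 still-open variables draw from only 5 values {brown, pink, purple, white, yellow}, so each is used; only A can be pink, hence A = pink.
B and G share exactly the 2 values {purple, yellow}; by pigeonhole those values go to them, so strike purple, yellow from C.
No further eliminations apply; C can still be any of brown, white.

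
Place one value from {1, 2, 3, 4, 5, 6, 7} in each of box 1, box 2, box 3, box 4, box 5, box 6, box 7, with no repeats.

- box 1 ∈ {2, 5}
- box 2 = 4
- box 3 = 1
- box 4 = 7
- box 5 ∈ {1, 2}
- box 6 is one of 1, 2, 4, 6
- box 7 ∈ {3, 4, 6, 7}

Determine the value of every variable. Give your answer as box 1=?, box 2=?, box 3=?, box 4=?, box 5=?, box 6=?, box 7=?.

box 2 must be 4 (only option left). Remove 4 from box 6, box 7.
box 3's domain is down to {1}, so box 3 = 1. Strike 1 from box 5, box 6.
That leaves box 4 = 7. Remove 7 from box 7.
box 5's domain is down to {2}, so box 5 = 2. Strike 2 from box 1, box 6.
box 6 has just one choice, so box 6 = 6. Strike 6 from box 7.
box 7's domain is down to {3}, so box 7 = 3.
box 1 has just one choice, so box 1 = 5.

box 1=5, box 2=4, box 3=1, box 4=7, box 5=2, box 6=6, box 7=3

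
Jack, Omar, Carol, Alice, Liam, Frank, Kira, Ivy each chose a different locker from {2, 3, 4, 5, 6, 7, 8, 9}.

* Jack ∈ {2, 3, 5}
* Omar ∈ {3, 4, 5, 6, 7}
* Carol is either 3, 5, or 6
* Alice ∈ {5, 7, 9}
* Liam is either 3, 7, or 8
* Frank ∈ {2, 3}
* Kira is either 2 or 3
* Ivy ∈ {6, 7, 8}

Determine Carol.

6

The 8 variables draw from only 8 values {2, 3, 4, 5, 6, 7, 8, 9}, so each is used; only Omar can be 4, hence Omar = 4.
The 7 still-open variables draw from only 7 values {2, 3, 5, 6, 7, 8, 9}, so each is used; only Alice can be 9, hence Alice = 9.
Frank and Kira between them cover only {2, 3} — a naked pair. Remove those values from Jack, Carol, Liam.
Jack has just one choice, so Jack = 5. Remove 5 from Carol.
So Carol = 6.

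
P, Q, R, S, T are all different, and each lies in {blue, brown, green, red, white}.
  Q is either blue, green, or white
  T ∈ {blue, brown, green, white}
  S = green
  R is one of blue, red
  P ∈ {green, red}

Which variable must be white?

Q

S must be green (only option left). Eliminate green elsewhere: P, Q, T.
P has just one choice, so P = red. Eliminate red elsewhere: R.
R has just one choice, so R = blue. Remove blue from Q, T.
So white goes to Q.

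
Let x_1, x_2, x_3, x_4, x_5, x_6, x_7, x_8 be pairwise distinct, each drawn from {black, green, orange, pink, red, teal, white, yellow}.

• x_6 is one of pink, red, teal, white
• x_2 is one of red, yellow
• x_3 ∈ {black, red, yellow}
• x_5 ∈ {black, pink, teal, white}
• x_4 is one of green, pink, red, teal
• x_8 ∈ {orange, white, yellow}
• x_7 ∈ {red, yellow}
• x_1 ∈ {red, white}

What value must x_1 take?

white

Among the 8 variables, green fits only x_4 (and all 8 values in {black, green, orange, pink, red, teal, white, yellow} must be used), so x_4 = green.
The 7 still-open variables draw from only 7 values {black, orange, pink, red, teal, white, yellow}, so each is used; only x_8 can be orange, hence x_8 = orange.
The 2 variables x_2 and x_7 are confined to {red, yellow}, which locks those values in; drop them from x_1, x_3, x_6.
So x_1 = white.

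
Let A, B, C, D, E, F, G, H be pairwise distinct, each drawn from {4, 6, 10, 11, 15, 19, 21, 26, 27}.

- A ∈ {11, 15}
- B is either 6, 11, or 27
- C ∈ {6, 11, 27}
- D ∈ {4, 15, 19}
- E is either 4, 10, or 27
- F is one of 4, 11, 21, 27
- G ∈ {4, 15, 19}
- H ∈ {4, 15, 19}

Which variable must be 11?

The 8 variables together cover exactly {4, 6, 10, 11, 15, 19, 21, 27} — 8 values for 8 variables — and 10 appears only in E's list, so E = 10.
The 7 still-open variables together cover exactly {4, 6, 11, 15, 19, 21, 27} — 7 values for 7 variables — and 21 appears only in F's list, so F = 21.
D, G, H share exactly the 3 values {4, 15, 19}; by pigeonhole those values go to them, so strike 4, 15, 19 from A.
So 11 goes to A.

A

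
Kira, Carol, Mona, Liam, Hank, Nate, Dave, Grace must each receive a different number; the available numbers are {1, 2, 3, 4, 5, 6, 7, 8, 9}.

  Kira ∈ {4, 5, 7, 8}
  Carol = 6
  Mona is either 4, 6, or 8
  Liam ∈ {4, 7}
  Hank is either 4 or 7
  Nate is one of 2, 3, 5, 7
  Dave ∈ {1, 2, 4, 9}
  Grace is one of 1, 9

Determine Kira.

5

Carol must be 6 (only option left). Remove 6 from Mona.
Liam and Hank between them cover only {4, 7} — a naked pair. Remove those values from Kira, Mona, Nate, Dave.
Mona has just one choice, so Mona = 8. Eliminate 8 elsewhere: Kira.
So Kira = 5.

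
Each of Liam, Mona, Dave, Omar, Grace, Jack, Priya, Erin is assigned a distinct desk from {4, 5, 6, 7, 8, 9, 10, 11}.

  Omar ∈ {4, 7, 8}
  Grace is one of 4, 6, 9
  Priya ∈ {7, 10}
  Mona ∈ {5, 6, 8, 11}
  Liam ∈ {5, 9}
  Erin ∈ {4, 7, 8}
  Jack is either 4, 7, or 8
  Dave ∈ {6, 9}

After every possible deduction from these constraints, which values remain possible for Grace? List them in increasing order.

6, 9

The 8 variables draw from only 8 values {4, 5, 6, 7, 8, 9, 10, 11}, so each is used; only Priya can be 10, hence Priya = 10.
The 7 still-open variables draw from only 7 values {4, 5, 6, 7, 8, 9, 11}, so each is used; only Mona can be 11, hence Mona = 11.
The 6 still-open variables together cover exactly {4, 5, 6, 7, 8, 9} — 6 values for 6 variables — and 5 appears only in Liam's list, so Liam = 5.
Omar, Jack, Erin share exactly the 3 values {4, 7, 8}; by pigeonhole those values go to them, so strike 4, 7, 8 from Grace.
No further eliminations apply; Grace can still be any of 6, 9.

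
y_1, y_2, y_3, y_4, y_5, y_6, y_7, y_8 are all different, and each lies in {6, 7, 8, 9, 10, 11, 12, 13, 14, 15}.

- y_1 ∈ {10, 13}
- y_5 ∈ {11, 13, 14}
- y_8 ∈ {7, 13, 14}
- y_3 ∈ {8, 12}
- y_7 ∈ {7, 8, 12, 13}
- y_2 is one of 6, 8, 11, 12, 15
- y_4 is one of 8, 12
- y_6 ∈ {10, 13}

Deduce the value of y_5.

y_1 and y_6 between them cover only {10, 13} — a naked pair. Remove those values from y_5, y_7, y_8.
y_3 and y_4 share exactly the 2 values {8, 12}; by pigeonhole those values go to them, so strike 8, 12 from y_2, y_7.
That leaves y_7 = 7. So y_8 can't be 7.
y_8 must be 14 (only option left). Strike 14 from y_5.
So y_5 = 11.

11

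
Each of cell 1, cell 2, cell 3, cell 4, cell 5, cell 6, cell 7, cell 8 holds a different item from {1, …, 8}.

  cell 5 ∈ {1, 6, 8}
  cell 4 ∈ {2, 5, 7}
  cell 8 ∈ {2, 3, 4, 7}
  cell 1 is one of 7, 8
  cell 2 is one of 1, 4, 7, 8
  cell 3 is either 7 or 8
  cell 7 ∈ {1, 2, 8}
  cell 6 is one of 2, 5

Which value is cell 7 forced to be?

1

The 8 variables together cover exactly {1, 2, 3, 4, 5, 6, 7, 8} — 8 values for 8 variables — and 3 appears only in cell 8's list, so cell 8 = 3.
The 7 still-open variables together cover exactly {1, 2, 4, 5, 6, 7, 8} — 7 values for 7 variables — and 4 appears only in cell 2's list, so cell 2 = 4.
The 6 still-open variables draw from only 6 values {1, 2, 5, 6, 7, 8}, so each is used; only cell 5 can be 6, hence cell 5 = 6.
Among the 5 still-open variables, 1 fits only cell 7 (and all 5 values in {1, 2, 5, 7, 8} must be used), so cell 7 = 1.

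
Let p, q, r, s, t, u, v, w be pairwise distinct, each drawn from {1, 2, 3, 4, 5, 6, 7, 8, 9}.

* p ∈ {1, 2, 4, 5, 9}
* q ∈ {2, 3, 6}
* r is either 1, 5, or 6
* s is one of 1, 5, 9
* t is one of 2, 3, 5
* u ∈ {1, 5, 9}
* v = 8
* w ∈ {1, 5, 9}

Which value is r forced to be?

v must be 8 (only option left).
Among the 7 still-open variables, 4 fits only p (and all 7 values in {1, 2, 3, 4, 5, 6, 9} must be used), so p = 4.
s, u, w between them cover only {1, 5, 9} — a naked triple. Remove those values from r, t.
So r = 6.

6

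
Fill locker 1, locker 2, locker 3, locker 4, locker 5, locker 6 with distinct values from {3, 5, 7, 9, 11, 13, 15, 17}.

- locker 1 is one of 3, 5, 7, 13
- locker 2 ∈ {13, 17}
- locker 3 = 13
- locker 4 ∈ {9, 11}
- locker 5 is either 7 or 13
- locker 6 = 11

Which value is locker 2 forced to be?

17

locker 3's domain is down to {13}, so locker 3 = 13. So locker 1, locker 2, locker 5 can't be 13.
So locker 2 = 17.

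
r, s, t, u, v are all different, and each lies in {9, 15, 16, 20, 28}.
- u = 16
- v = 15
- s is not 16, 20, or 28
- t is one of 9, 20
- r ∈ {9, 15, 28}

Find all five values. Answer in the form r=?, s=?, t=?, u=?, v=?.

r=28, s=9, t=20, u=16, v=15

u must be 16 (only option left).
v's domain is down to {15}, so v = 15. So r, s can't be 15.
s must be 9 (only option left). Remove 9 from r, t.
t has just one choice, so t = 20.
r must be 28 (only option left).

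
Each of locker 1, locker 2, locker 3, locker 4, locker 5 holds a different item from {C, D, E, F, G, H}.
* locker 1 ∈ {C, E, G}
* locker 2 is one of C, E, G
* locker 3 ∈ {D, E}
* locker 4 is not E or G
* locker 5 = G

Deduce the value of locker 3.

D

locker 5's domain is down to {G}, so locker 5 = G. Strike G from locker 1, locker 2.
locker 1 and locker 2 between them cover only {C, E} — a naked pair. Remove those values from locker 3, locker 4.
So locker 3 = D.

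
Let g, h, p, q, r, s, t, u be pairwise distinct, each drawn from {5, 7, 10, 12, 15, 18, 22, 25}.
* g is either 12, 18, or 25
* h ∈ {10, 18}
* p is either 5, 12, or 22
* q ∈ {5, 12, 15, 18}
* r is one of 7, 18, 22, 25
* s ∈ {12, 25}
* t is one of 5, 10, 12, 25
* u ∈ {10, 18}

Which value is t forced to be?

5

The 8 variables together cover exactly {5, 7, 10, 12, 15, 18, 22, 25} — 8 values for 8 variables — and 7 appears only in r's list, so r = 7.
Among the 7 still-open variables, 15 fits only q (and all 7 values in {5, 10, 12, 15, 18, 22, 25} must be used), so q = 15.
The 6 still-open variables draw from only 6 values {5, 10, 12, 18, 22, 25}, so each is used; only p can be 22, hence p = 22.
The 5 still-open variables draw from only 5 values {5, 10, 12, 18, 25}, so each is used; only t can be 5, hence t = 5.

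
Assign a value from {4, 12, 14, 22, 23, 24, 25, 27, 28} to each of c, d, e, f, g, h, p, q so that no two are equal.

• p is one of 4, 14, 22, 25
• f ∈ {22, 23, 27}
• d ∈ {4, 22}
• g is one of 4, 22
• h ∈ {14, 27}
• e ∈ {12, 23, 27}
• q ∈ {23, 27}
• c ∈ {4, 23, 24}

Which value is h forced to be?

The 8 variables draw from only 8 values {4, 12, 14, 22, 23, 24, 25, 27}, so each is used; only e can be 12, hence e = 12.
The 7 still-open variables together cover exactly {4, 14, 22, 23, 24, 25, 27} — 7 values for 7 variables — and 24 appears only in c's list, so c = 24.
Among the 6 still-open variables, 25 fits only p (and all 6 values in {4, 14, 22, 23, 25, 27} must be used), so p = 25.
The 5 still-open variables together cover exactly {4, 14, 22, 23, 27} — 5 values for 5 variables — and 14 appears only in h's list, so h = 14.

14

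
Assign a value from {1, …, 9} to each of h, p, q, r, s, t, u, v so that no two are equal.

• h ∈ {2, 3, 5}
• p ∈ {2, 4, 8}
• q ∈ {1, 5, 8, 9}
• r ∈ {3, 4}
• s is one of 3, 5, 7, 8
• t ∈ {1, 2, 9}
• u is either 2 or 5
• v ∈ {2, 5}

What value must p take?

8

Among the 8 variables, 7 fits only s (and all 8 values in {1, 2, 3, 4, 5, 7, 8, 9} must be used), so s = 7.
The 2 variables u and v are confined to {2, 5}, which locks those values in; drop them from h, p, q, t.
h's domain is down to {3}, so h = 3. Eliminate 3 elsewhere: r.
r must be 4 (only option left). Eliminate 4 elsewhere: p.
So p = 8.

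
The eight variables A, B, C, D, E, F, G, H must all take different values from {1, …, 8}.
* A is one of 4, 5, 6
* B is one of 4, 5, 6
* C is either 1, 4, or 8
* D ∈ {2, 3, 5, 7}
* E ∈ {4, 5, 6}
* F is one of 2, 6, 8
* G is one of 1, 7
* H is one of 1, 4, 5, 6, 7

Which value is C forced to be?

8

The 8 variables draw from only 8 values {1, 2, 3, 4, 5, 6, 7, 8}, so each is used; only D can be 3, hence D = 3.
Among the 7 still-open variables, 2 fits only F (and all 7 values in {1, 2, 4, 5, 6, 7, 8} must be used), so F = 2.
Among the 6 still-open variables, 8 fits only C (and all 6 values in {1, 4, 5, 6, 7, 8} must be used), so C = 8.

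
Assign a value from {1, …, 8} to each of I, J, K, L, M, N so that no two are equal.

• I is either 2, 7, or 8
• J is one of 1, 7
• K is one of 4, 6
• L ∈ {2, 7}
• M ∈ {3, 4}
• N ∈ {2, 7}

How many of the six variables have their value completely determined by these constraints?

L and N share exactly the 2 values {2, 7}; by pigeonhole those values go to them, so strike 2, 7 from I, J.
I's domain is down to {8}, so I = 8.
That leaves J = 1.
Determined: I=8, J=1. The other variables each still have more than one consistent value. That makes 2.

2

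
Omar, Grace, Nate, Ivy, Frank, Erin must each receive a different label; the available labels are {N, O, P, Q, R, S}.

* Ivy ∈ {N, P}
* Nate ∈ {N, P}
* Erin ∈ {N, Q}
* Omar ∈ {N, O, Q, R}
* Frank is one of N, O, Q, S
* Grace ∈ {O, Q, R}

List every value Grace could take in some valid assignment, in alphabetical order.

O, R

The 6 variables draw from only 6 values {N, O, P, Q, R, S}, so each is used; only Frank can be S, hence Frank = S.
Nate and Ivy share exactly the 2 values {N, P}; by pigeonhole those values go to them, so strike N, P from Omar, Erin.
Erin has just one choice, so Erin = Q. Strike Q from Omar, Grace.
No further eliminations apply; Grace can still be any of O, R.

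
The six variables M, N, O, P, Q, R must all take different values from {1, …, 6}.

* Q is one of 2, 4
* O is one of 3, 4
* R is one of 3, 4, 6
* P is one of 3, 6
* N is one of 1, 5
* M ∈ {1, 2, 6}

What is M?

1

The 6 variables draw from only 6 values {1, 2, 3, 4, 5, 6}, so each is used; only N can be 5, hence N = 5.
The 5 still-open variables together cover exactly {1, 2, 3, 4, 6} — 5 values for 5 variables — and 1 appears only in M's list, so M = 1.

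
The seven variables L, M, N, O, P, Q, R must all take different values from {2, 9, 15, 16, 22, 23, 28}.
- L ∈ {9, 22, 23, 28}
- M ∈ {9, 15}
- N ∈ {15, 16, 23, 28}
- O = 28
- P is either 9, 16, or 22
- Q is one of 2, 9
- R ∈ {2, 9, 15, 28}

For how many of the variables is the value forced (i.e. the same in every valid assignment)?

O must be 28 (only option left). Eliminate 28 elsewhere: L, N, R.
M, Q, R share exactly the 3 values {2, 9, 15}; by pigeonhole those values go to them, so strike 2, 9, 15 from L, N, P.
Determined: O=28. The other variables each still have more than one consistent value. That makes 1.

1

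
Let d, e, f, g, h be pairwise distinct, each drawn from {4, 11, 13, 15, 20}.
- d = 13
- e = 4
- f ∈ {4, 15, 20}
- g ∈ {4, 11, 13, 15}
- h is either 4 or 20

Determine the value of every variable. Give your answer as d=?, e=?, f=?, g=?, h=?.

d's domain is down to {13}, so d = 13. Remove 13 from g.
That leaves e = 4. Strike 4 from f, g, h.
That leaves h = 20. Remove 20 from f.
f has just one choice, so f = 15. Strike 15 from g.
g has just one choice, so g = 11.

d=13, e=4, f=15, g=11, h=20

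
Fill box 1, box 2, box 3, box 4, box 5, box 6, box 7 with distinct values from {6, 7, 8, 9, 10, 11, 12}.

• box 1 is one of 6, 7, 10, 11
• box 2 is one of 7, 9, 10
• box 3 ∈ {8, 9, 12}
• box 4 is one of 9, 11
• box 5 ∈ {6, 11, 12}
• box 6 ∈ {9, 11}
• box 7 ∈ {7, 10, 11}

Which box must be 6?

The 7 variables together cover exactly {6, 7, 8, 9, 10, 11, 12} — 7 values for 7 variables — and 8 appears only in box 3's list, so box 3 = 8.
The 6 still-open variables draw from only 6 values {6, 7, 9, 10, 11, 12}, so each is used; only box 5 can be 12, hence box 5 = 12.
Among the 5 still-open variables, 6 fits only box 1 (and all 5 values in {6, 7, 9, 10, 11} must be used), so box 1 = 6.

box 1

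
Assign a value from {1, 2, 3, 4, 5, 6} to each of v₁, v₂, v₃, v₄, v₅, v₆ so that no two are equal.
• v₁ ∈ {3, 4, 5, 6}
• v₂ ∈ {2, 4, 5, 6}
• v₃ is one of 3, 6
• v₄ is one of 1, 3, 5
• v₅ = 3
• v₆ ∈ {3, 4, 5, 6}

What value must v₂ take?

2

v₅ has just one choice, so v₅ = 3. Remove 3 from v₁, v₃, v₄, v₆.
v₃'s domain is down to {6}, so v₃ = 6. So v₁, v₂, v₆ can't be 6.
Among the 4 still-open variables, 1 fits only v₄ (and all 4 values in {1, 2, 4, 5} must be used), so v₄ = 1.
Among the 3 still-open variables, 2 fits only v₂ (and all 3 values in {2, 4, 5} must be used), so v₂ = 2.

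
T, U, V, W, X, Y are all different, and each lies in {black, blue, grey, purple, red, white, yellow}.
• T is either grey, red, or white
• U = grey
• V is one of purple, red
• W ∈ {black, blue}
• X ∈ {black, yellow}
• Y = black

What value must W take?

blue

U must be grey (only option left). Strike grey from T.
Y has just one choice, so Y = black. So W, X can't be black.
So W = blue.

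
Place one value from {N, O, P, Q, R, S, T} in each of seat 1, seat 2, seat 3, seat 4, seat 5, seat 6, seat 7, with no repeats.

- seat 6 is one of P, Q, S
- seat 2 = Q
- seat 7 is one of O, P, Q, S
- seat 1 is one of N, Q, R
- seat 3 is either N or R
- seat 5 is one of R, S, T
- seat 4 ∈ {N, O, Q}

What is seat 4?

seat 2 must be Q (only option left). Eliminate Q elsewhere: seat 1, seat 4, seat 6, seat 7.
The 6 still-open variables together cover exactly {N, O, P, R, S, T} — 6 values for 6 variables — and T appears only in seat 5's list, so seat 5 = T.
seat 1 and seat 3 between them cover only {N, R} — a naked pair. Remove those values from seat 4.
So seat 4 = O.

O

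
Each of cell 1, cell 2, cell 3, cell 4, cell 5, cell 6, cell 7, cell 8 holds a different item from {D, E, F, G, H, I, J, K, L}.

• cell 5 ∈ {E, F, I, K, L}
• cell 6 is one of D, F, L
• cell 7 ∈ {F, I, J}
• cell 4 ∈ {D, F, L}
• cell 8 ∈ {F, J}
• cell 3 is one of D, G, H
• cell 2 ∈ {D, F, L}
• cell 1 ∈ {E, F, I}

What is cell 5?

K

cell 2, cell 4, cell 6 between them cover only {D, F, L} — a naked triple. Remove those values from cell 1, cell 3, cell 5, cell 7, cell 8.
That leaves cell 8 = J. So cell 7 can't be J.
cell 7's domain is down to {I}, so cell 7 = I. Eliminate I elsewhere: cell 1, cell 5.
cell 1's domain is down to {E}, so cell 1 = E. Strike E from cell 5.
So cell 5 = K.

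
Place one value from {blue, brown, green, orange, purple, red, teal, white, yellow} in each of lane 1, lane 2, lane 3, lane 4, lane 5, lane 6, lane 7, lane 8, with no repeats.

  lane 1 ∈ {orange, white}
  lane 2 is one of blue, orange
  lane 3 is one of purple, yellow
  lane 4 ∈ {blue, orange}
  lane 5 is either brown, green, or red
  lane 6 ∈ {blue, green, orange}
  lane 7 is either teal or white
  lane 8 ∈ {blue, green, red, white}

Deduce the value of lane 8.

red

The 2 variables lane 2 and lane 4 are confined to {blue, orange}, which locks those values in; drop them from lane 1, lane 6, lane 8.
lane 1 has just one choice, so lane 1 = white. Strike white from lane 7, lane 8.
lane 6 must be green (only option left). Remove green from lane 5, lane 8.
So lane 8 = red.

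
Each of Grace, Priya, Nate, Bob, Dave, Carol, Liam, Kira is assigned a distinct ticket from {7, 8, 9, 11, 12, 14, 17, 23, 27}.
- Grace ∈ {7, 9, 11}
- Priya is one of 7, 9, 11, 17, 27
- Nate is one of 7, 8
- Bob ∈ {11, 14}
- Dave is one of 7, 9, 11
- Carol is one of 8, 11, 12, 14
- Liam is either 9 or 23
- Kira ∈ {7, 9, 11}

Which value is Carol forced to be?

12

Grace, Dave, Kira share exactly the 3 values {7, 9, 11}; by pigeonhole those values go to them, so strike 7, 9, 11 from Priya, Nate, Bob, Carol, Liam.
Nate must be 8 (only option left). Remove 8 from Carol.
That leaves Bob = 14. So Carol can't be 14.
So Carol = 12.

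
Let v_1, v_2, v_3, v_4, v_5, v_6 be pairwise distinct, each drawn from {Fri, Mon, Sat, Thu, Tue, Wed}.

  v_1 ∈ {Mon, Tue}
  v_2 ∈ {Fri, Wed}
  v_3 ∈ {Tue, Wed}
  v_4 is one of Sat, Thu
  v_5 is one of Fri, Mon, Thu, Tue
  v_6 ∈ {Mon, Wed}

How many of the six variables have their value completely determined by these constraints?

The 6 variables together cover exactly {Fri, Mon, Sat, Thu, Tue, Wed} — 6 values for 6 variables — and Sat appears only in v_4's list, so v_4 = Sat.
Among the 5 still-open variables, Thu fits only v_5 (and all 5 values in {Fri, Mon, Thu, Tue, Wed} must be used), so v_5 = Thu.
The 4 still-open variables draw from only 4 values {Fri, Mon, Tue, Wed}, so each is used; only v_2 can be Fri, hence v_2 = Fri.
Determined: v_2=Fri, v_4=Sat, v_5=Thu. The other variables each still have more than one consistent value. That makes 3.

3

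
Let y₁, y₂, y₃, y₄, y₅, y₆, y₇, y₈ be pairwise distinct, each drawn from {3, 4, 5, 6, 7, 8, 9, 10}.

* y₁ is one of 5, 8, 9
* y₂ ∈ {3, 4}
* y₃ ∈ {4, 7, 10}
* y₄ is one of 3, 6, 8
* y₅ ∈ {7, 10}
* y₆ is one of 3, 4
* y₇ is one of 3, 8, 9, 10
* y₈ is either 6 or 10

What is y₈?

6

The 8 variables draw from only 8 values {3, 4, 5, 6, 7, 8, 9, 10}, so each is used; only y₁ can be 5, hence y₁ = 5.
The 7 still-open variables together cover exactly {3, 4, 6, 7, 8, 9, 10} — 7 values for 7 variables — and 9 appears only in y₇'s list, so y₇ = 9.
The 6 still-open variables draw from only 6 values {3, 4, 6, 7, 8, 10}, so each is used; only y₄ can be 8, hence y₄ = 8.
Among the 5 still-open variables, 6 fits only y₈ (and all 5 values in {3, 4, 6, 7, 10} must be used), so y₈ = 6.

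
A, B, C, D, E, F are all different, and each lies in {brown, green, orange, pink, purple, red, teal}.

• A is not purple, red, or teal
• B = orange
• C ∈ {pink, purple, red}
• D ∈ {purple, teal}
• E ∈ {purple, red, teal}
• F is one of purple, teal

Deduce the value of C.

pink

B must be orange (only option left). So A can't be orange.
The 2 variables D and F are confined to {purple, teal}, which locks those values in; drop them from C, E.
That leaves E = red. Remove red from C.
So C = pink.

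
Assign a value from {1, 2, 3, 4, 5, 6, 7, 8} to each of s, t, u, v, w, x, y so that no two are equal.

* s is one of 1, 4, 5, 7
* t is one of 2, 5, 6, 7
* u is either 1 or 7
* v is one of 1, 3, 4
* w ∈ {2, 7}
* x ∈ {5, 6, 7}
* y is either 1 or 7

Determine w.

The 7 variables draw from only 7 values {1, 2, 3, 4, 5, 6, 7}, so each is used; only v can be 3, hence v = 3.
Among the 6 still-open variables, 4 fits only s (and all 6 values in {1, 2, 4, 5, 6, 7} must be used), so s = 4.
The 2 variables u and y are confined to {1, 7}, which locks those values in; drop them from t, w, x.
So w = 2.

2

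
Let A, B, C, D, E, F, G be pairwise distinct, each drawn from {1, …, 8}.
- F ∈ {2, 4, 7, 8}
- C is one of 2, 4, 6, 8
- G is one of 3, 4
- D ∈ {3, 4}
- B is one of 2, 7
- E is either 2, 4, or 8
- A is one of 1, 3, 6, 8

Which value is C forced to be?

6

Among the 7 variables, 1 fits only A (and all 7 values in {1, 2, 3, 4, 6, 7, 8} must be used), so A = 1.
The 6 still-open variables draw from only 6 values {2, 3, 4, 6, 7, 8}, so each is used; only C can be 6, hence C = 6.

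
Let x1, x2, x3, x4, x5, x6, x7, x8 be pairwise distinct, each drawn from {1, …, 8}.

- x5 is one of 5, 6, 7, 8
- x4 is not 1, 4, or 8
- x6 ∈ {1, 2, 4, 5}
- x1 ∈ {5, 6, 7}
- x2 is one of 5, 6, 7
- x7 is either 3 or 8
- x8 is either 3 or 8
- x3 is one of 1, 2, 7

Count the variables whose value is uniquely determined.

Among the 8 variables, 4 fits only x6 (and all 8 values in {1, 2, 3, 4, 5, 6, 7, 8} must be used), so x6 = 4.
The 7 still-open variables together cover exactly {1, 2, 3, 5, 6, 7, 8} — 7 values for 7 variables — and 1 appears only in x3's list, so x3 = 1.
The 6 still-open variables draw from only 6 values {2, 3, 5, 6, 7, 8}, so each is used; only x4 can be 2, hence x4 = 2.
x7 and x8 share exactly the 2 values {3, 8}; by pigeonhole those values go to them, so strike 3, 8 from x5.
Determined: x3=1, x4=2, x6=4. The other variables each still have more than one consistent value. That makes 3.

3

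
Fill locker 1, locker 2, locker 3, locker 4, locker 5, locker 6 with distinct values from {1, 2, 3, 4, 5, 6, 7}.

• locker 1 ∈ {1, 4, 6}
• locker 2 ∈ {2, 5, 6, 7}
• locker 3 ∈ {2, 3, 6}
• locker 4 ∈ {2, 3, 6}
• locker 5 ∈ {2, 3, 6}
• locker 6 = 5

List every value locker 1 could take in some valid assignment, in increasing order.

locker 6 must be 5 (only option left). Strike 5 from locker 2.
The 3 variables locker 3, locker 4, locker 5 are confined to {2, 3, 6}, which locks those values in; drop them from locker 1, locker 2.
locker 2's domain is down to {7}, so locker 2 = 7.
No further eliminations apply; locker 1 can still be any of 1, 4.

1, 4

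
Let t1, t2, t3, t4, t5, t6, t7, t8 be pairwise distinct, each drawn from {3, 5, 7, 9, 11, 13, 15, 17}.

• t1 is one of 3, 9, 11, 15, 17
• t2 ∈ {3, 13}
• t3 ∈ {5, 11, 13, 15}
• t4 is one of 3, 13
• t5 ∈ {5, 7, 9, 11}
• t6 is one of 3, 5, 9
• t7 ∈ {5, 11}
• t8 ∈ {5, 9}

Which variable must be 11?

Among the 8 variables, 7 fits only t5 (and all 8 values in {3, 5, 7, 9, 11, 13, 15, 17} must be used), so t5 = 7.
The 7 still-open variables draw from only 7 values {3, 5, 9, 11, 13, 15, 17}, so each is used; only t1 can be 17, hence t1 = 17.
The 6 still-open variables together cover exactly {3, 5, 9, 11, 13, 15} — 6 values for 6 variables — and 15 appears only in t3's list, so t3 = 15.
The 5 still-open variables together cover exactly {3, 5, 9, 11, 13} — 5 values for 5 variables — and 11 appears only in t7's list, so t7 = 11.

t7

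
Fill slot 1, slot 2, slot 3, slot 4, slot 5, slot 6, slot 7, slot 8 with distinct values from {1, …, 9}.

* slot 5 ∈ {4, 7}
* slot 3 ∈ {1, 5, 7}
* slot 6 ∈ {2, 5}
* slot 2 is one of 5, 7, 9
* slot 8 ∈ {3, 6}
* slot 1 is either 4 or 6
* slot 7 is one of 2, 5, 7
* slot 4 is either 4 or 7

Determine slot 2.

9

Among the 8 variables, 1 fits only slot 3 (and all 8 values in {1, 2, 3, 4, 5, 6, 7, 9} must be used), so slot 3 = 1.
Among the 7 still-open variables, 3 fits only slot 8 (and all 7 values in {2, 3, 4, 5, 6, 7, 9} must be used), so slot 8 = 3.
The 6 still-open variables together cover exactly {2, 4, 5, 6, 7, 9} — 6 values for 6 variables — and 6 appears only in slot 1's list, so slot 1 = 6.
The 5 still-open variables draw from only 5 values {2, 4, 5, 7, 9}, so each is used; only slot 2 can be 9, hence slot 2 = 9.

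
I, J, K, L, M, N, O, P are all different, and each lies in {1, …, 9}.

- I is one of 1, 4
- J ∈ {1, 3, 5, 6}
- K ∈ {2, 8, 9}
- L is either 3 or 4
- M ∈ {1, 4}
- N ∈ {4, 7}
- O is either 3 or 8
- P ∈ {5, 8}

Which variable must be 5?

The 2 variables I and M are confined to {1, 4}, which locks those values in; drop them from J, L, N.
L's domain is down to {3}, so L = 3. Eliminate 3 elsewhere: J, O.
N's domain is down to {7}, so N = 7.
That leaves O = 8. Eliminate 8 elsewhere: K, P.
So 5 goes to P.

P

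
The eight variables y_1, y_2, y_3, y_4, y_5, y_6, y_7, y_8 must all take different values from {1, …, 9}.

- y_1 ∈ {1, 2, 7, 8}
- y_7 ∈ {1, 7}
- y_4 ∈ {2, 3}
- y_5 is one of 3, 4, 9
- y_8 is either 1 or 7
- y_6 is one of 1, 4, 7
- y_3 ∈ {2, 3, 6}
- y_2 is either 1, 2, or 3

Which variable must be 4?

Among the 8 variables, 6 fits only y_3 (and all 8 values in {1, 2, 3, 4, 6, 7, 8, 9} must be used), so y_3 = 6.
The 7 still-open variables together cover exactly {1, 2, 3, 4, 7, 8, 9} — 7 values for 7 variables — and 8 appears only in y_1's list, so y_1 = 8.
The 6 still-open variables together cover exactly {1, 2, 3, 4, 7, 9} — 6 values for 6 variables — and 9 appears only in y_5's list, so y_5 = 9.
Among the 5 still-open variables, 4 fits only y_6 (and all 5 values in {1, 2, 3, 4, 7} must be used), so y_6 = 4.

y_6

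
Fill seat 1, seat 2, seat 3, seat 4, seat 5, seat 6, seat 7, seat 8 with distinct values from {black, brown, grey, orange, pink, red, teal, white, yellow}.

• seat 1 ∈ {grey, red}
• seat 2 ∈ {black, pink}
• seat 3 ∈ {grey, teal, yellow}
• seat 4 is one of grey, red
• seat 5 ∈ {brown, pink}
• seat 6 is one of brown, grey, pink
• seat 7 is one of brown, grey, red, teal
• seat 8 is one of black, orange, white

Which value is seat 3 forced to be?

yellow

seat 1 and seat 4 share exactly the 2 values {grey, red}; by pigeonhole those values go to them, so strike grey, red from seat 3, seat 6, seat 7.
seat 5 and seat 6 share exactly the 2 values {brown, pink}; by pigeonhole those values go to them, so strike brown, pink from seat 2, seat 7.
seat 2 must be black (only option left). Remove black from seat 8.
seat 7 must be teal (only option left). Strike teal from seat 3.
So seat 3 = yellow.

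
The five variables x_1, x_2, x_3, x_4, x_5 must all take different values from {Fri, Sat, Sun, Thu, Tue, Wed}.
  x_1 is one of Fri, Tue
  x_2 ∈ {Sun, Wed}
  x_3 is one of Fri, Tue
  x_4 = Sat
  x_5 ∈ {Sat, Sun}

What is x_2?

Wed

x_4's domain is down to {Sat}, so x_4 = Sat. Eliminate Sat elsewhere: x_5.
x_5 has just one choice, so x_5 = Sun. Remove Sun from x_2.
So x_2 = Wed.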